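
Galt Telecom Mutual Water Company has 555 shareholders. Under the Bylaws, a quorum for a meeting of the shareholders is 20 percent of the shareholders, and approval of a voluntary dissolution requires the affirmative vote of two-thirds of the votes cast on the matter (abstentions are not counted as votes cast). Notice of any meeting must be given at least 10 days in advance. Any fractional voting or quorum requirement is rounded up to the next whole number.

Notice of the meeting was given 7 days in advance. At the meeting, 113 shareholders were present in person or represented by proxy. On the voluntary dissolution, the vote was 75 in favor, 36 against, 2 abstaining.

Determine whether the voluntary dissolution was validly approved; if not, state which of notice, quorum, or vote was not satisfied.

Invalid — notice requirement not satisfied.

Notice: 7 days given; 10 required. Not satisfied.
Quorum: 20% of 555 = 111; 113 present. Satisfied.
Vote: requires two-thirds of the votes cast (113 − 2 abstaining = 111); 2/3 of 111 = 74, so 74 needed; 75 in favor. Satisfied.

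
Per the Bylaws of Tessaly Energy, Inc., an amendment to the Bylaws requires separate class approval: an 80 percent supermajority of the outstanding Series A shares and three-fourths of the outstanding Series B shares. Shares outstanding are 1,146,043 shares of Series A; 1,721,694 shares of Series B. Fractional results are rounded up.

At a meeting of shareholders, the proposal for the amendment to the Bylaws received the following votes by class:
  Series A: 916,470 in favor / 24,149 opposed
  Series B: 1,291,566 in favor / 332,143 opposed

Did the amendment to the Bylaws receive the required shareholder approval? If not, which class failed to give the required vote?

Not approved — the Series A shares did not give the required vote.

Series A: 4/5 of 1146043 = 916834.40, rounded up to 916835; 916,835 required, 916,470 in favor — not approved.
Series B: 3/4 of 1721694 = 1291270.50, rounded up to 1291271; 1,291,271 required, 1,291,566 in favor — approved.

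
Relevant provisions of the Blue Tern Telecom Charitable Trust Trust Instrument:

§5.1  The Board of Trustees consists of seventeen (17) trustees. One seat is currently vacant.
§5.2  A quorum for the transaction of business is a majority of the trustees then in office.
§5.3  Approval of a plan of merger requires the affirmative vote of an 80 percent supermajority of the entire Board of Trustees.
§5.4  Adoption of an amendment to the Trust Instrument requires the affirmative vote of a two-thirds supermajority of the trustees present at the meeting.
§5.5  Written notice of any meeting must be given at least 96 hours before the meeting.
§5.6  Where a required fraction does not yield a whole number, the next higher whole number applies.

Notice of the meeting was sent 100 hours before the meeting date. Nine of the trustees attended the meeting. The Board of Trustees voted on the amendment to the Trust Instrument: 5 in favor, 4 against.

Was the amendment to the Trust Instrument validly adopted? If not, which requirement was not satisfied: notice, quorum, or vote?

Notice: 100 hours given; 96 required (100 ≥ 96). Satisfied.
Quorum: 9 present; quorum is 9. Satisfied.
Vote: the amendment to the Trust Instrument requires two-thirds of the trustees present (9). 2/3 of 9 = 6, so 6 affirmative votes are needed; 5 voted in favor. Not satisfied.

Invalid — vote requirement not satisfied.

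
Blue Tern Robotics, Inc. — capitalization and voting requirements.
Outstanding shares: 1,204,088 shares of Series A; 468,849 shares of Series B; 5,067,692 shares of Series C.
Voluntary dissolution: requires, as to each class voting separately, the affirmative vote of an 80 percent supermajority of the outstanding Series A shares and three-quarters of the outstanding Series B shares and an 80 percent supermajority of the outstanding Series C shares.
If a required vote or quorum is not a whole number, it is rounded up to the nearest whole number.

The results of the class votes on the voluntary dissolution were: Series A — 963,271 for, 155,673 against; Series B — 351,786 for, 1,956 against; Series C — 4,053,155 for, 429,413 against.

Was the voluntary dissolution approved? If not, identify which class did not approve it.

Series A: 4/5 of 1204088 = 963270.40, rounded up to 963271; 963,271 required, 963,271 in favor — approved.
Series B: 3/4 of 468849 = 351636.75, rounded up to 351637; 351,637 required, 351,786 in favor — approved.
Series C: 4/5 of 5067692 = 4054153.60, rounded up to 4054154; 4,054,154 required, 4,053,155 in favor — not approved.

Not approved — the Series C shares did not give the required vote.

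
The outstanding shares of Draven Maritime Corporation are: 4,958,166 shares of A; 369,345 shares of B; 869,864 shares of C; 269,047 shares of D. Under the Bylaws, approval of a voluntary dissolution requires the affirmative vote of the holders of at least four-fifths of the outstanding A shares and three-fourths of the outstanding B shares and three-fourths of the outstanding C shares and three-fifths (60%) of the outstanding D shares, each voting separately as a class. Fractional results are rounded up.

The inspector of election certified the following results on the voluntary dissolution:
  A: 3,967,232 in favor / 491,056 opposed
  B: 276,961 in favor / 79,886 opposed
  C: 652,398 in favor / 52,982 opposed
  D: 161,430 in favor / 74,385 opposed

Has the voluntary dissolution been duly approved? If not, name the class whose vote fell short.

A: 4/5 of 4958166 = 3966532.80, rounded up to 3966533; 3,966,533 required, 3,967,232 in favor — approved.
B: 3/4 of 369345 = 277008.75, rounded up to 277009; 277,009 required, 276,961 in favor — not approved.
C: 3/4 of 869864 = 652398; 652,398 required, 652,398 in favor — approved.
D: 3/5 of 269047 = 161428.20, rounded up to 161429; 161,429 required, 161,430 in favor — approved.

Not approved — the B shares did not give the required vote.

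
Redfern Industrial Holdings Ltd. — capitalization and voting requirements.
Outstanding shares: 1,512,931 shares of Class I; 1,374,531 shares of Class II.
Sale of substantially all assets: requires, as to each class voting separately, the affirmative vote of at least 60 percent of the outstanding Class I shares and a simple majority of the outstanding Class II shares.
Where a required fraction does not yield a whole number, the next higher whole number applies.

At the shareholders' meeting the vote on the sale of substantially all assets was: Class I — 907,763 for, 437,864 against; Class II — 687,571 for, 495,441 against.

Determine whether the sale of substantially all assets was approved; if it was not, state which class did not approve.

Approved — every class gave the required vote.

Class I: 3/5 of 1512931 = 907758.60, rounded up to 907759; 907,759 required, 907,763 in favor — approved.
Class II: a majority of 1374531 is 687266; 687,266 required, 687,571 in favor — approved.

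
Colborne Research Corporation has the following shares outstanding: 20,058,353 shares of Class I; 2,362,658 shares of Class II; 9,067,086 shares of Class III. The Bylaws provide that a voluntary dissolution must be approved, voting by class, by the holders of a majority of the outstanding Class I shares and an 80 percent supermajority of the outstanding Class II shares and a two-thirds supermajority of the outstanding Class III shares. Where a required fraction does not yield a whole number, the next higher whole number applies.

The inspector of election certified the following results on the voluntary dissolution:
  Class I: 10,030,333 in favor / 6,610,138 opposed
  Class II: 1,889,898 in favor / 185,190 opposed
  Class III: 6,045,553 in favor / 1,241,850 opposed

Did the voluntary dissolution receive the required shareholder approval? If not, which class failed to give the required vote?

Class I: a majority of 20058353 is 10029177; 10,029,177 required, 10,030,333 in favor — approved.
Class II: 4/5 of 2362658 = 1890126.40, rounded up to 1890127; 1,890,127 required, 1,889,898 in favor — not approved.
Class III: 2/3 of 9067086 = 6044724; 6,044,724 required, 6,045,553 in favor — approved.

Not approved — the Class II shares did not give the required vote.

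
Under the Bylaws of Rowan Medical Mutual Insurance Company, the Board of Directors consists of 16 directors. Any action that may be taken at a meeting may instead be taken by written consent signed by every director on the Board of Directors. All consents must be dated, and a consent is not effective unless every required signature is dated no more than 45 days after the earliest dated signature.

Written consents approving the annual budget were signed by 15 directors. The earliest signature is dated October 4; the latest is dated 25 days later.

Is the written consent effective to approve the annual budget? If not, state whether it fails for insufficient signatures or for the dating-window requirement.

Signatures required: the unanimous vote of 16 — unanimous means all 16, so 16 needed; 15 signed. Insufficient.
Dating window: the latest signature is 25 days after the earliest; the limit is 45 days. Within the window.

Not effective — insufficient signatures.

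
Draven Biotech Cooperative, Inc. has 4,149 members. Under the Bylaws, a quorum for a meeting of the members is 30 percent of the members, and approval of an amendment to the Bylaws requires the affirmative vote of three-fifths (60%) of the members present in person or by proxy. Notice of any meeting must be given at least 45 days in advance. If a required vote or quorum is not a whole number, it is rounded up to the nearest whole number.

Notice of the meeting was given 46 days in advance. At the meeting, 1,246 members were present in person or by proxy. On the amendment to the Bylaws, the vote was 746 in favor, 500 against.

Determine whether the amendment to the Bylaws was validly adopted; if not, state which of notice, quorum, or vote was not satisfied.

Invalid — vote requirement not satisfied.

Notice: 46 days given; 45 required. Satisfied.
Quorum: 30% of 4,149 = 1,244.70, rounded up to 1,245; 1,246 present. Satisfied.
Vote: requires three-fifths of those present (1,246); 3/5 of 1246 = 747.60, rounded up to 748, so 748 needed; 746 in favor. Not satisfied.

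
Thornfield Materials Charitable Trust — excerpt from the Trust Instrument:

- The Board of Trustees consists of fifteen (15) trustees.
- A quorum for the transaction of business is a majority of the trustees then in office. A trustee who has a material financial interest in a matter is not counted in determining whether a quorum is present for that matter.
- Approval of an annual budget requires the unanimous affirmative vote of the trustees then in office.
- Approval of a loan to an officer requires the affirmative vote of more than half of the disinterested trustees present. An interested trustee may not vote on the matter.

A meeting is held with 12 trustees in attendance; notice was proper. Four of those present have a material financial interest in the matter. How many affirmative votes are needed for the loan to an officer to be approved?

5

The loan to an officer requires a majority of the disinterested trustees present (12 − 4 = 8).
A majority of 8 is 5.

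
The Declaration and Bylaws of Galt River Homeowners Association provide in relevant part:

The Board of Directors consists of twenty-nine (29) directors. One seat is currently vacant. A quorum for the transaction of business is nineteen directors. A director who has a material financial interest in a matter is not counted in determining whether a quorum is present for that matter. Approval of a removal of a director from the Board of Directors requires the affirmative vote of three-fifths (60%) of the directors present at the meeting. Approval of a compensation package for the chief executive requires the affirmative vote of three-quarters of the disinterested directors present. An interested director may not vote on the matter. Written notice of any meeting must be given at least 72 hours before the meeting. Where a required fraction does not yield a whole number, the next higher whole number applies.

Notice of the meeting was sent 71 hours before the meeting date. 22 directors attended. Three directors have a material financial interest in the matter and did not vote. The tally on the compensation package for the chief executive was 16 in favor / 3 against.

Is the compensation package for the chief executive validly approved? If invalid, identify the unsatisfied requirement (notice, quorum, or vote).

Notice: 71 hours given; 72 required (71 < 72). Not satisfied.
Quorum: 22 present, but the 3 interested directors do not count, leaving 19. Quorum is 19. Satisfied.
Vote: the compensation package for the chief executive requires three-fourths of the disinterested directors present (22 − 3 = 19). 3/4 of 19 = 14.25, rounded up to 15, so 15 affirmative votes are needed; 16 voted in favor. Satisfied.

Invalid — notice requirement not satisfied.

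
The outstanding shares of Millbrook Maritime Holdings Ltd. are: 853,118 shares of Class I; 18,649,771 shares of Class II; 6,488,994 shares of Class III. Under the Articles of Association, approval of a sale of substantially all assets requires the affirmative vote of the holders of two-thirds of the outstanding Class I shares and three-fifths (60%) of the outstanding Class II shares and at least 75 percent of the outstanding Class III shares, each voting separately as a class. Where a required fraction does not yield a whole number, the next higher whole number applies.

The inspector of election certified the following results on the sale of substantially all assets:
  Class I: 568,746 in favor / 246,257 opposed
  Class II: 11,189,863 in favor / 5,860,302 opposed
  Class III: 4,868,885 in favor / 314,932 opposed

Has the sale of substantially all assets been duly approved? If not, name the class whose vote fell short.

Approved — every class gave the required vote.

Class I: 2/3 of 853118 = 568745.33, rounded up to 568746; 568,746 required, 568,746 in favor — approved.
Class II: 3/5 of 18649771 = 11189862.60, rounded up to 11189863; 11,189,863 required, 11,189,863 in favor — approved.
Class III: 3/4 of 6488994 = 4866745.50, rounded up to 4866746; 4,866,746 required, 4,868,885 in favor — approved.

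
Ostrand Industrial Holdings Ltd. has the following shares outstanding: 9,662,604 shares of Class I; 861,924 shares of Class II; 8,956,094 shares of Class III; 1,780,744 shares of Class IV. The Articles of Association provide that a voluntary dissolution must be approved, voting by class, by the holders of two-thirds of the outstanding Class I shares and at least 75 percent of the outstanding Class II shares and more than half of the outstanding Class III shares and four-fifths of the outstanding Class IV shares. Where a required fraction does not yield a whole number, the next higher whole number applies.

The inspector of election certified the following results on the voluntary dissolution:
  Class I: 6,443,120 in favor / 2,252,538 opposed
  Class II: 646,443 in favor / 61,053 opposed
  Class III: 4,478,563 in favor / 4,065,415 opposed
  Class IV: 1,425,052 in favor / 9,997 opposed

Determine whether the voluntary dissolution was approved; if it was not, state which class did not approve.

Approved — every class gave the required vote.

Class I: 2/3 of 9662604 = 6441736; 6,441,736 required, 6,443,120 in favor — approved.
Class II: 3/4 of 861924 = 646443; 646,443 required, 646,443 in favor — approved.
Class III: a majority of 8956094 is 4478048; 4,478,048 required, 4,478,563 in favor — approved.
Class IV: 4/5 of 1780744 = 1424595.20, rounded up to 1424596; 1,424,596 required, 1,425,052 in favor — approved.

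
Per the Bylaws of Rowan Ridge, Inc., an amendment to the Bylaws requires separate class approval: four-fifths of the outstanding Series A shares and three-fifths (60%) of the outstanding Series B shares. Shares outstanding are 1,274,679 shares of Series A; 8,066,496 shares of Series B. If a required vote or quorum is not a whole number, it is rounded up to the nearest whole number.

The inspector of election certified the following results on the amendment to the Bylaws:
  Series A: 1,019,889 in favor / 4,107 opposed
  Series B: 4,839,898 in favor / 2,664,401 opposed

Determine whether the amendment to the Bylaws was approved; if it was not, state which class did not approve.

Series A: 4/5 of 1274679 = 1019743.20, rounded up to 1019744; 1,019,744 required, 1,019,889 in favor — approved.
Series B: 3/5 of 8066496 = 4839897.60, rounded up to 4839898; 4,839,898 required, 4,839,898 in favor — approved.

Approved — every class gave the required vote.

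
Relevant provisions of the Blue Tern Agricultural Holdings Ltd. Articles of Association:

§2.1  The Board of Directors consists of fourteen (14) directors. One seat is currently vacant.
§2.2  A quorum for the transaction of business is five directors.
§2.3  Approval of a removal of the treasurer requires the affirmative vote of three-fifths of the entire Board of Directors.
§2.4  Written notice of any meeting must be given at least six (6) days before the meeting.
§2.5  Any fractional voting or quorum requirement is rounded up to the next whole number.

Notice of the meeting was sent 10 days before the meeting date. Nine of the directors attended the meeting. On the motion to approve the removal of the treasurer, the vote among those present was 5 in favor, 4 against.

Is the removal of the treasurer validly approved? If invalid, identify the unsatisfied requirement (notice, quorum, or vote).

Notice: 10 days given; 6 required (10 ≥ 6). Satisfied.
Quorum: 9 present; quorum is 5. Satisfied.
Vote: the removal of the treasurer requires three-fifths of the entire Board of Directors (14). 3/5 of 14 = 8.40, rounded up to 9, so 9 affirmative votes are needed; 5 voted in favor. Not satisfied.

Invalid — vote requirement not satisfied.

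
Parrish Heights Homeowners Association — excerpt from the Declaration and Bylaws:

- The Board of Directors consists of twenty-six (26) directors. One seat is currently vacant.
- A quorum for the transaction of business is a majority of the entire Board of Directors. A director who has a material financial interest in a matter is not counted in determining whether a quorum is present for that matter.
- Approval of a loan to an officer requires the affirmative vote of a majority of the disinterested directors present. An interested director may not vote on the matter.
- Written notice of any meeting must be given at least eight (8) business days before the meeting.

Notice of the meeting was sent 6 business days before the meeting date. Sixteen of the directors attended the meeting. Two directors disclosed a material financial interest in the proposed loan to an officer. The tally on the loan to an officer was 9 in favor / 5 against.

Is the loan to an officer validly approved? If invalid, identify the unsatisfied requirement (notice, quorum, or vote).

Notice: 6 business days given; 8 required (6 < 8). Not satisfied.
Quorum: 16 present, but the 2 interested directors do not count, leaving 14. Quorum is 14. Satisfied.
Vote: the loan to an officer requires a majority of the disinterested directors present (16 − 2 = 14). A majority of 14 is 8, so 8 affirmative votes are needed; 9 voted in favor. Satisfied.

Invalid — notice requirement not satisfied.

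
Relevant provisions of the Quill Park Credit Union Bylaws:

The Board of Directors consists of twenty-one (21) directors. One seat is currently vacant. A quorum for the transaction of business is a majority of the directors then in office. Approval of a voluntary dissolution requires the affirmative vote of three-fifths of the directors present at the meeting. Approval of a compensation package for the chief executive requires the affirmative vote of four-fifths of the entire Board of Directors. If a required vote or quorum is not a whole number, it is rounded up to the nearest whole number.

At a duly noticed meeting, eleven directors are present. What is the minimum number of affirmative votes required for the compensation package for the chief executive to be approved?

The compensation package for the chief executive requires four-fifths of the entire Board of Directors (21).
4/5 of 21 = 16.80, rounded up to 17.
(Only 11 can vote, so the compensation package for the chief executive cannot pass at this meeting, but the required vote is still 17.)

17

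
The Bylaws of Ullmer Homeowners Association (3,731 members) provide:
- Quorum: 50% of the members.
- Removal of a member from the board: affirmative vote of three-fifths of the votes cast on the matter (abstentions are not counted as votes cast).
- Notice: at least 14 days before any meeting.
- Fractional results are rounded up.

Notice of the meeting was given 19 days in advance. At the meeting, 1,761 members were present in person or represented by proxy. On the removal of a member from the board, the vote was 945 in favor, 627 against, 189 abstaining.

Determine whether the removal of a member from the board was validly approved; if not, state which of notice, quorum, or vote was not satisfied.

Notice: 19 days given; 14 required. Satisfied.
Quorum: 50% of 3,731 = 1,865.50, rounded up to 1,866; 1,761 present. Not satisfied.
Vote: requires three-fifths of the votes cast (1,761 − 189 abstaining = 1,572); 3/5 of 1572 = 943.20, rounded up to 944, so 944 needed; 945 in favor. Satisfied.

Invalid — quorum requirement not satisfied.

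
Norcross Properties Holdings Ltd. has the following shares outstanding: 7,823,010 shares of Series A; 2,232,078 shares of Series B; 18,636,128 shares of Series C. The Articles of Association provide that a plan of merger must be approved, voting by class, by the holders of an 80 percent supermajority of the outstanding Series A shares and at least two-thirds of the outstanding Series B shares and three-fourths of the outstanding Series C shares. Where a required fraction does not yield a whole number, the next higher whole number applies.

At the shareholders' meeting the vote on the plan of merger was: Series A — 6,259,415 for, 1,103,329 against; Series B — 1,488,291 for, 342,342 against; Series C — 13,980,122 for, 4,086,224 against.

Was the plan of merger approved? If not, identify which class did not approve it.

Series A: 4/5 of 7823010 = 6258408; 6,258,408 required, 6,259,415 in favor — approved.
Series B: 2/3 of 2232078 = 1488052; 1,488,052 required, 1,488,291 in favor — approved.
Series C: 3/4 of 18636128 = 13977096; 13,977,096 required, 13,980,122 in favor — approved.

Approved — every class gave the required vote.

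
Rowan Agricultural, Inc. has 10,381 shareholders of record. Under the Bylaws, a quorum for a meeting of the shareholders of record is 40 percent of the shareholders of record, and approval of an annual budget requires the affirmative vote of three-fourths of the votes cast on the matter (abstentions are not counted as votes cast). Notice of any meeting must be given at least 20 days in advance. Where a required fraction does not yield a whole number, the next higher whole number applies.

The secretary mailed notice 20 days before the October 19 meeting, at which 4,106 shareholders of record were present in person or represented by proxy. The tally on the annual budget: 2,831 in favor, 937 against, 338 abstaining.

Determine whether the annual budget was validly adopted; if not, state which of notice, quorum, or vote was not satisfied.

Notice: 20 days given; 20 required. Satisfied.
Quorum: 40% of 10,381 = 4,152.40, rounded up to 4,153; 4,106 present. Not satisfied.
Vote: requires three-fourths of the votes cast (4,106 − 338 abstaining = 3,768); 3/4 of 3768 = 2826, so 2,826 needed; 2,831 in favor. Satisfied.

Invalid — quorum requirement not satisfied.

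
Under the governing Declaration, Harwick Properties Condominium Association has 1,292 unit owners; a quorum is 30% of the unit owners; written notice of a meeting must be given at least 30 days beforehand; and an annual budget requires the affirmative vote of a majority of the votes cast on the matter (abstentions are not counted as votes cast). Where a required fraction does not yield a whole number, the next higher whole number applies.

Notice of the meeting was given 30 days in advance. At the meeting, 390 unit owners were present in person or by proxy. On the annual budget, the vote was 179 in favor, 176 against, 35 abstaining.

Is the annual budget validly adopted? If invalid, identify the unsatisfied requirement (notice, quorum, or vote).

Notice: 30 days given; 30 required. Satisfied.
Quorum: 30% of 1,292 = 387.60, rounded up to 388; 390 present. Satisfied.
Vote: requires a majority of the votes cast (390 − 35 abstaining = 355); a majority of 355 is 178, so 178 needed; 179 in favor. Satisfied.

Valid — all requirements satisfied.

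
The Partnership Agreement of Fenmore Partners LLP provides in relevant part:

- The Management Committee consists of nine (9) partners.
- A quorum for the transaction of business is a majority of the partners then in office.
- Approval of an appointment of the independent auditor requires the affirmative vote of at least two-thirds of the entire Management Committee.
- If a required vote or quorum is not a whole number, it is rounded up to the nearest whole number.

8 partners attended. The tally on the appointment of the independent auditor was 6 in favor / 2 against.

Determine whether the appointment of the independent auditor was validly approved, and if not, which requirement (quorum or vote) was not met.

Quorum: 8 present; quorum is 5. Satisfied.
Vote: the appointment of the independent auditor requires two-thirds of the entire Management Committee (9). 2/3 of 9 = 6, so 6 affirmative votes are needed; 6 voted in favor. Satisfied.

Valid — all requirements satisfied.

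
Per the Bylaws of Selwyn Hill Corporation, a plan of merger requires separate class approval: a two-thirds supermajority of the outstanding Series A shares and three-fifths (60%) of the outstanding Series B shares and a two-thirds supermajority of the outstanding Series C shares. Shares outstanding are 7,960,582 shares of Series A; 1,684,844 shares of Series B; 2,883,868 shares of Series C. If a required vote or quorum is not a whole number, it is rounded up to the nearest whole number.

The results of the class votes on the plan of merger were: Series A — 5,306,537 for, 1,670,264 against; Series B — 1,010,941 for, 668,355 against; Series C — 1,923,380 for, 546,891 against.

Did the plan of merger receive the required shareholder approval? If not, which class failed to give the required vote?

Series A: 2/3 of 7960582 = 5307054.67, rounded up to 5307055; 5,307,055 required, 5,306,537 in favor — not approved.
Series B: 3/5 of 1684844 = 1010906.40, rounded up to 1010907; 1,010,907 required, 1,010,941 in favor — approved.
Series C: 2/3 of 2883868 = 1922578.67, rounded up to 1922579; 1,922,579 required, 1,923,380 in favor — approved.

Not approved — the Series A shares did not give the required vote.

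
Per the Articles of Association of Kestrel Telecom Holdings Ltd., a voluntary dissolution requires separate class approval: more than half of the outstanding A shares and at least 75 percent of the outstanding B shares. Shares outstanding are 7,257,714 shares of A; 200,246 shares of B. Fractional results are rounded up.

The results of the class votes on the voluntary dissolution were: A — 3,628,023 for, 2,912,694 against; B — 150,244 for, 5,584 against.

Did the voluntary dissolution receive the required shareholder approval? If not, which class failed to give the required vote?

A: a majority of 7257714 is 3628858; 3,628,858 required, 3,628,023 in favor — not approved.
B: 3/4 of 200246 = 150184.50, rounded up to 150185; 150,185 required, 150,244 in favor — approved.

Not approved — the A shares did not give the required vote.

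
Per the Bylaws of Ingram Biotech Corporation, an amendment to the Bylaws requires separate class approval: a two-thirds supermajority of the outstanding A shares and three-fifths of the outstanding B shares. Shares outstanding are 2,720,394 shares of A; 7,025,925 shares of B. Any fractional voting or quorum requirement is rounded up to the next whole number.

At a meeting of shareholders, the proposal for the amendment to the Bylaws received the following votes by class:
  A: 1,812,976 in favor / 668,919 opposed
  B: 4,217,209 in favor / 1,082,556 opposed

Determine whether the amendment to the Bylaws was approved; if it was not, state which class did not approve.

Not approved — the A shares did not give the required vote.

A: 2/3 of 2720394 = 1813596; 1,813,596 required, 1,812,976 in favor — not approved.
B: 3/5 of 7025925 = 4215555; 4,215,555 required, 4,217,209 in favor — approved.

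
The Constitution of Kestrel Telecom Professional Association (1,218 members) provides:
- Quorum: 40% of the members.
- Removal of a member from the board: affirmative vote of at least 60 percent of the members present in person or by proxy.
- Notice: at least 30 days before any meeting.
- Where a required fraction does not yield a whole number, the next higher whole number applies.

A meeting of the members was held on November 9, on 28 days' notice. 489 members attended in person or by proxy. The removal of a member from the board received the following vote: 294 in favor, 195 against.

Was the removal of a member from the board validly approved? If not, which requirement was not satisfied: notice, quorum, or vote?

Invalid — notice requirement not satisfied.

Notice: 28 days given; 30 required. Not satisfied.
Quorum: 40% of 1,218 = 487.20, rounded up to 488; 489 present. Satisfied.
Vote: requires three-fifths of those present (489); 3/5 of 489 = 293.40, rounded up to 294, so 294 needed; 294 in favor. Satisfied.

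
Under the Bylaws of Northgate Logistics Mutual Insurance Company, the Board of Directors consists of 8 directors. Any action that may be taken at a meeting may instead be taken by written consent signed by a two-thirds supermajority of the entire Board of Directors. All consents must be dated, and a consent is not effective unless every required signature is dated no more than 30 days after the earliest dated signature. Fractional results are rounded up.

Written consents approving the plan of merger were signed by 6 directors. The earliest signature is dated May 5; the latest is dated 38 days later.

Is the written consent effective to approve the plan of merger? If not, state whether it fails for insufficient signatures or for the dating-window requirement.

Not effective — dating-window requirement not satisfied.

Signatures required: a two-thirds supermajority of 8 — 2/3 of 8 = 5.33, rounded up to 6, so 6 needed; 6 signed. Sufficient.
Dating window: the latest signature is 38 days after the earliest; the limit is 30 days. Outside the window.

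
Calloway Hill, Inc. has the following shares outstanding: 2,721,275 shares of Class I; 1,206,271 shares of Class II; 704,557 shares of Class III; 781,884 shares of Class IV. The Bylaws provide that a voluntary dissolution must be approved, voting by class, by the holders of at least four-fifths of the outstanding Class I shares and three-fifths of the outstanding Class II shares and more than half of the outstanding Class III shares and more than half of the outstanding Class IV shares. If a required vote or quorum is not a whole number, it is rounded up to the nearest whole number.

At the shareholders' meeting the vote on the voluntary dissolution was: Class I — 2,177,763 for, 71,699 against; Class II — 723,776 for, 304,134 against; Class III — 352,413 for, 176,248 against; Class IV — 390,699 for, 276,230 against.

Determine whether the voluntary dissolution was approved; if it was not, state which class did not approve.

Class I: 4/5 of 2721275 = 2177020; 2,177,020 required, 2,177,763 in favor — approved.
Class II: 3/5 of 1206271 = 723762.60, rounded up to 723763; 723,763 required, 723,776 in favor — approved.
Class III: a majority of 704557 is 352279; 352,279 required, 352,413 in favor — approved.
Class IV: a majority of 781884 is 390943; 390,943 required, 390,699 in favor — not approved.

Not approved — the Class IV shares did not give the required vote.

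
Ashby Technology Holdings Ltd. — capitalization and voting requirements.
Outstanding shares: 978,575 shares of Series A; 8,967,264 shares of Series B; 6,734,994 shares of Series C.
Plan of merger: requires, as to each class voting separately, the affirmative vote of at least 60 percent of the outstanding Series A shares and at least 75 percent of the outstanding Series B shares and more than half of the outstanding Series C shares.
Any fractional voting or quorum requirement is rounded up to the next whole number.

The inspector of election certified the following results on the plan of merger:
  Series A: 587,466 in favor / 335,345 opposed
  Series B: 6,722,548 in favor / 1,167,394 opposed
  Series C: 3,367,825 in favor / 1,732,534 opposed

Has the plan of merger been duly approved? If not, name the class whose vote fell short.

Not approved — the Series B shares did not give the required vote.

Series A: 3/5 of 978575 = 587145; 587,145 required, 587,466 in favor — approved.
Series B: 3/4 of 8967264 = 6725448; 6,725,448 required, 6,722,548 in favor — not approved.
Series C: a majority of 6734994 is 3367498; 3,367,498 required, 3,367,825 in favor — approved.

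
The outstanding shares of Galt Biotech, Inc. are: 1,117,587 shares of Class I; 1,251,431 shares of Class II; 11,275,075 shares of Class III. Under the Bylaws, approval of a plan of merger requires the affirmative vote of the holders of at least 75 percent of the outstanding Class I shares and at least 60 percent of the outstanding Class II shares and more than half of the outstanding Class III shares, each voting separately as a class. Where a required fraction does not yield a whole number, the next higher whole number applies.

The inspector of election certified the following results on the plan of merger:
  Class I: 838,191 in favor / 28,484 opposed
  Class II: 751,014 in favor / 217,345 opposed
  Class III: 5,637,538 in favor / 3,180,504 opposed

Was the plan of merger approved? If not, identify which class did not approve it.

Class I: 3/4 of 1117587 = 838190.25, rounded up to 838191; 838,191 required, 838,191 in favor — approved.
Class II: 3/5 of 1251431 = 750858.60, rounded up to 750859; 750,859 required, 751,014 in favor — approved.
Class III: a majority of 11275075 is 5637538; 5,637,538 required, 5,637,538 in favor — approved.

Approved — every class gave the required vote.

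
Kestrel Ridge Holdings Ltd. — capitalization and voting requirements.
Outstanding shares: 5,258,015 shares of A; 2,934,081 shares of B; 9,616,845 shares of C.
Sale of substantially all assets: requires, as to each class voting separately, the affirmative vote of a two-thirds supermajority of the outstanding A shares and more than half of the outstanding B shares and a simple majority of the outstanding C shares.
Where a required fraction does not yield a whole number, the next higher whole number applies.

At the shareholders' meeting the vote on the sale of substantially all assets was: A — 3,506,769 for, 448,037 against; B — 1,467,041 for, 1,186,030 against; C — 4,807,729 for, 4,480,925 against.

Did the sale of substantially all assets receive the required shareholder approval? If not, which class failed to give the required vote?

A: 2/3 of 5258015 = 3505343.33, rounded up to 3505344; 3,505,344 required, 3,506,769 in favor — approved.
B: a majority of 2934081 is 1467041; 1,467,041 required, 1,467,041 in favor — approved.
C: a majority of 9616845 is 4808423; 4,808,423 required, 4,807,729 in favor — not approved.

Not approved — the C shares did not give the required vote.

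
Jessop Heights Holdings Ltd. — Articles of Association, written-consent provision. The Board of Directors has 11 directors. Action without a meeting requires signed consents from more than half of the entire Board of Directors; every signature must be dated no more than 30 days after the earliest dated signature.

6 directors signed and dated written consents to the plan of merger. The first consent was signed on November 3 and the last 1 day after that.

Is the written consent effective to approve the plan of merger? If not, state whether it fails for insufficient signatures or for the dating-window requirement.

Effective — both the signature and dating-window requirements are satisfied.

Signatures required: more than half of 11 — a majority of 11 is 6, so 6 needed; 6 signed. Sufficient.
Dating window: the latest signature is 1 day after the earliest; the limit is 30 days. Within the window.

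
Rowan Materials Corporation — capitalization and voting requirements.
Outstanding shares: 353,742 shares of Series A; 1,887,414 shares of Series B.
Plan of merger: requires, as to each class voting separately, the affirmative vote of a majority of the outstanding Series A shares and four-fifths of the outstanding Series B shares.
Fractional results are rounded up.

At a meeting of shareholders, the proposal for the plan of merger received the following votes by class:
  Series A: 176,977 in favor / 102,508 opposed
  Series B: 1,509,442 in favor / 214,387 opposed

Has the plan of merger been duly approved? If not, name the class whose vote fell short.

Not approved — the Series B shares did not give the required vote.

Series A: a majority of 353742 is 176872; 176,872 required, 176,977 in favor — approved.
Series B: 4/5 of 1887414 = 1509931.20, rounded up to 1509932; 1,509,932 required, 1,509,442 in favor — not approved.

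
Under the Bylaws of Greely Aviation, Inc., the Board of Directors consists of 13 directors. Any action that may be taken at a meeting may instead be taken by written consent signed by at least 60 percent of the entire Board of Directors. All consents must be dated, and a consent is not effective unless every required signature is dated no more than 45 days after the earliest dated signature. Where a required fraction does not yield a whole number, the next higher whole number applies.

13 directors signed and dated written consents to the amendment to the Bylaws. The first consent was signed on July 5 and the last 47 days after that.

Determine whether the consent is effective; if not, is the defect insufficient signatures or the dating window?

Signatures required: at least 60 percent of 13 — 3/5 of 13 = 7.80, rounded up to 8, so 8 needed; 13 signed. Sufficient.
Dating window: the latest signature is 47 days after the earliest; the limit is 45 days. Outside the window.

Not effective — dating-window requirement not satisfied.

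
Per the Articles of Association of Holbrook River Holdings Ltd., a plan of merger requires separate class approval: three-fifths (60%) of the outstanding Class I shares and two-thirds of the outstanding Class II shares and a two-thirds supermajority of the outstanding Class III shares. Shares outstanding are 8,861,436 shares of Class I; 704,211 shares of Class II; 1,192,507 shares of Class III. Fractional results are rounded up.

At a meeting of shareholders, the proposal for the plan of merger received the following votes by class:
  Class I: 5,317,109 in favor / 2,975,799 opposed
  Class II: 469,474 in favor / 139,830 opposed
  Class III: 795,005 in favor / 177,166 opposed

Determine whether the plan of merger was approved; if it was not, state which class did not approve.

Class I: 3/5 of 8861436 = 5316861.60, rounded up to 5316862; 5,316,862 required, 5,317,109 in favor — approved.
Class II: 2/3 of 704211 = 469474; 469,474 required, 469,474 in favor — approved.
Class III: 2/3 of 1192507 = 795004.67, rounded up to 795005; 795,005 required, 795,005 in favor — approved.

Approved — every class gave the required vote.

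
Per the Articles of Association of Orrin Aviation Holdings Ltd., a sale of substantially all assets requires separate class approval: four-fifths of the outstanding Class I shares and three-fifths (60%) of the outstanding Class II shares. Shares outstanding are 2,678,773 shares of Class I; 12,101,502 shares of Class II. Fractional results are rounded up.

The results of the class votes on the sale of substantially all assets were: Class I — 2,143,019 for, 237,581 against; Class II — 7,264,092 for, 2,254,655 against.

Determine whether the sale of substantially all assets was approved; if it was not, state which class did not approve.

Approved — every class gave the required vote.

Class I: 4/5 of 2678773 = 2143018.40, rounded up to 2143019; 2,143,019 required, 2,143,019 in favor — approved.
Class II: 3/5 of 12101502 = 7260901.20, rounded up to 7260902; 7,260,902 required, 7,264,092 in favor — approved.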